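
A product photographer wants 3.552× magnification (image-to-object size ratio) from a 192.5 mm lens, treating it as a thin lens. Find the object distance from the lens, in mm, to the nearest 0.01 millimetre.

246.69 mm

With m = dᵢ/dₒ and 1/f = 1/dₒ + 1/dᵢ, substituting dᵢ = m·dₒ gives 1/f = (1 + 1/m)/dₒ, hence dₒ = f·(1 + 1/m).
dₒ = 192.5 × (1 + 1/3.552) = 192.5 × 1.28153 ≈ 246.695 mm.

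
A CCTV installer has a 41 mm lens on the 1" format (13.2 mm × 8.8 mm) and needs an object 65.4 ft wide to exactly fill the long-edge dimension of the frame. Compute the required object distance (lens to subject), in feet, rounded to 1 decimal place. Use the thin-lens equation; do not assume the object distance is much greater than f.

203.3 ft

W: 65.4 ft × 304.8 mm/ft = 19933.92 mm.
Magnification m = w/W = dᵢ/dₒ; combined with 1/f = 1/dₒ + 1/dᵢ this gives dₒ = f·(1 + W/w).
dₒ = 41 mm × (1 + 19933.9/13.2) = 41 × 1511.1454 ≈ 61956.962 mm = 61956.962/304.8 ft = 203.271 ft.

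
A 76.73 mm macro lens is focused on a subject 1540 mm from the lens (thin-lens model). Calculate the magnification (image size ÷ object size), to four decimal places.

Thin lens: 1/f = 1/dₒ + 1/dᵢ → 1/dᵢ = 1/76.73 − 1/1540 = 0.0123834 mm⁻¹, so dᵢ ≈ 80.7535 mm.
Magnification m = dᵢ/dₒ = 80.7535/1540 ≈ 0.05244.

0.0524×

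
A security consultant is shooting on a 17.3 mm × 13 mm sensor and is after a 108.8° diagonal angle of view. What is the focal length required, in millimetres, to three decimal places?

7.746 mm

Sensor diagonal = √(17.3² + 13²) = √468.2900 ≈ 21.6400 mm.
From α = 2·arctan(d/2f) we get f = d / (2·tan(α/2)).
With d = 21.6400 mm and α/2 = 54.4°, tan(α/2) ≈ 1.39679, so f ≈ 21.6400 / 2.79357 ≈ 7.7464 mm.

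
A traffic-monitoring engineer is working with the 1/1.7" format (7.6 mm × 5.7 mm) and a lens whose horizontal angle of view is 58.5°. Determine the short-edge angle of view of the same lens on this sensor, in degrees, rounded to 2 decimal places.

45.57°

From the horizontal AOV: f = 7.6 / (2·tan(29.25°)) = 7.6 / 1.12005 ≈ 6.7854 mm.
Short-edge AOV = 2·arctan(5.7 / (2 × 6.7854)) = 2·arctan(0.42002) ≈ 45.5668°.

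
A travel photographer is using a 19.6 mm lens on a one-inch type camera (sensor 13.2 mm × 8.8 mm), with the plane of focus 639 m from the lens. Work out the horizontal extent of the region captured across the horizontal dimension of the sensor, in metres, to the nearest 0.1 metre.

430.3 m

dₒ: 639 m = 639000 mm.
Similar triangles through the lens centre give W/dₒ = w/dᵢ; with 1/f = 1/dₒ + 1/dᵢ this gives W = w·(dₒ − f)/f.
W = 13.2 mm × (639000 − 19.6) / 19.6 = 13.2 × 32601.0408 ≈ 430333.739 mm = 430.334 m.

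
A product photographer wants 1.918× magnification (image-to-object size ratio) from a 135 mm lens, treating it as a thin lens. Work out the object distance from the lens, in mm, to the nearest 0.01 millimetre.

205.39 mm

With m = dᵢ/dₒ and 1/f = 1/dₒ + 1/dᵢ, substituting dᵢ = m·dₒ gives 1/f = (1 + 1/m)/dₒ, hence dₒ = f·(1 + 1/m).
dₒ = 135 × (1 + 1/1.918) = 135 × 1.52138 ≈ 205.386 mm.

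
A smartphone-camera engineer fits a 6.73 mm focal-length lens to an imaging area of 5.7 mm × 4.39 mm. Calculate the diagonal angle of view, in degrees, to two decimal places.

56.25°

Sensor diagonal = √(5.7² + 4.39²) = √51.7621 ≈ 7.1946 mm.
Angle of view α = 2·arctan(d/2f) with d = 7.1946 mm and f = 6.73 mm.
d/2f = 0.53452; arctan(0.53452) ≈ 28.1252°, so α ≈ 56.2505°.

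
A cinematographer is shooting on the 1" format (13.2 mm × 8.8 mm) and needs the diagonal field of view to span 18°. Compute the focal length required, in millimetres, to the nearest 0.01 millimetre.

Sensor diagonal = √(13.2² + 8.8²) = √251.6800 ≈ 15.8644 mm.
From α = 2·arctan(d/2f) we get f = d / (2·tan(α/2)).
With d = 15.8644 mm and α/2 = 9°, tan(α/2) ≈ 0.15838, so f ≈ 15.8644 / 0.31677 ≈ 50.0820 mm.

50.08 mm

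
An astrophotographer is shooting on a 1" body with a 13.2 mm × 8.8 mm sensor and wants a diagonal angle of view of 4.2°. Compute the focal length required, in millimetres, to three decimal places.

216.323 mm

Sensor diagonal = √(13.2² + 8.8²) = √251.6800 ≈ 15.8644 mm.
From α = 2·arctan(d/2f) we get f = d / (2·tan(α/2)).
With d = 15.8644 mm and α/2 = 2.1°, tan(α/2) ≈ 0.03667, so f ≈ 15.8644 / 0.07334 ≈ 216.3232 mm.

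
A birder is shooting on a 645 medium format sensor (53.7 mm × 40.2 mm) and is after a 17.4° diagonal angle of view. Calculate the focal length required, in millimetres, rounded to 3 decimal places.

219.185 mm

Sensor diagonal = √(53.7² + 40.2²) = √4499.7300 ≈ 67.0800 mm.
From α = 2·arctan(d/2f) we get f = d / (2·tan(α/2)).
With d = 67.0800 mm and α/2 = 8.7°, tan(α/2) ≈ 0.15302, so f ≈ 67.0800 / 0.30604 ≈ 219.1850 mm.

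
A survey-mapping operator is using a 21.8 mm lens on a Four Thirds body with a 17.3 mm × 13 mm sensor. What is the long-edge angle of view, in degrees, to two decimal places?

43.29°

Angle of view α = 2·arctan(w/2f) with w = 17.3 mm and f = 21.8 mm.
w/2f = 0.39679; arctan(0.39679) ≈ 21.6426°, so α ≈ 43.2853°.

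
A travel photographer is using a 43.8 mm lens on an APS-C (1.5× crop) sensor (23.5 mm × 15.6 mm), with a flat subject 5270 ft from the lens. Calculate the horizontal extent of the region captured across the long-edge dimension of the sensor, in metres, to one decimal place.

dₒ: 5270 ft × 304.8 mm/ft = 1606295.95 mm.
Similar triangles through the lens centre give W/dₒ = w/dᵢ; with 1/f = 1/dₒ + 1/dᵢ this gives W = w·(dₒ − f)/f.
W = 23.5 mm × (1.6063e+06 − 43.8) / 43.8 = 23.5 × 36672.4235 ≈ 861801.952 mm = 861.802 m.

861.8 m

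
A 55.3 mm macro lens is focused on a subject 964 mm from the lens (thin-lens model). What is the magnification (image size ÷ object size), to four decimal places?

Thin lens: 1/f = 1/dₒ + 1/dᵢ → 1/dᵢ = 1/55.3 − 1/964 = 0.0170458 mm⁻¹, so dᵢ ≈ 58.6653 mm.
Magnification m = dᵢ/dₒ = 58.6653/964 ≈ 0.06086.

0.0609×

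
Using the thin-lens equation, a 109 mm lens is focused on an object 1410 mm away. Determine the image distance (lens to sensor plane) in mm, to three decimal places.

118.132 mm

1/dᵢ = 1/f − 1/dₒ = 1/109 − 1/1410 = 0.0084651 mm⁻¹.
dᵢ = 1/0.0084651 ≈ 118.1322 mm.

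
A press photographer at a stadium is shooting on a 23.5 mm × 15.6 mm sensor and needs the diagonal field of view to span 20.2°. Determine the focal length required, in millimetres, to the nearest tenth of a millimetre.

Sensor diagonal = √(23.5² + 15.6²) = √795.6100 ≈ 28.2066 mm.
From α = 2·arctan(d/2f) we get f = d / (2·tan(α/2)).
With d = 28.2066 mm and α/2 = 10.1°, tan(α/2) ≈ 0.17813, so f ≈ 28.2066 / 0.35625 ≈ 79.1754 mm.

79.2 mm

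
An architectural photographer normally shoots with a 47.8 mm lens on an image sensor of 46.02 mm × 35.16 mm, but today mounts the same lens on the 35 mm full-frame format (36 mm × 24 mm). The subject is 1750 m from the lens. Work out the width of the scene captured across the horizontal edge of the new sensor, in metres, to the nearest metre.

The focal length stays 47.8 mm; the relevant sensor dimension is now w = 36 mm. Object distance dₒ = 1750 m = 1.75e+06 mm.
Thin-lens field width W = w·(dₒ − f)/f = 36 × (1.75e+06 − 47.8)/47.8 ≈ 1317955.632 mm = 1317.96 m.

1318 m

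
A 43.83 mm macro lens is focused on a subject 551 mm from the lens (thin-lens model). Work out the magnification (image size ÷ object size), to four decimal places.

Thin lens: 1/f = 1/dₒ + 1/dᵢ → 1/dᵢ = 1/43.83 − 1/551 = 0.0210005 mm⁻¹, so dᵢ ≈ 47.6178 mm.
Magnification m = dᵢ/dₒ = 47.6178/551 ≈ 0.08642.

0.0864×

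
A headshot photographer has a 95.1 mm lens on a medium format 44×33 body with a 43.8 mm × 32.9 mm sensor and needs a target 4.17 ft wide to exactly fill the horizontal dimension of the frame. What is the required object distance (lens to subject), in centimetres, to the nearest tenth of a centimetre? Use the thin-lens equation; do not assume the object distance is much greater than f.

285.5 cm

W: 4.17 ft × 304.8 mm/ft = 1271.02 mm.
Magnification m = w/W = dᵢ/dₒ; combined with 1/f = 1/dₒ + 1/dᵢ this gives dₒ = f·(1 + W/w).
dₒ = 95.1 mm × (1 + 1271.02/43.8) = 95.1 × 30.0186 ≈ 2854.772 mm = 285.477 cm.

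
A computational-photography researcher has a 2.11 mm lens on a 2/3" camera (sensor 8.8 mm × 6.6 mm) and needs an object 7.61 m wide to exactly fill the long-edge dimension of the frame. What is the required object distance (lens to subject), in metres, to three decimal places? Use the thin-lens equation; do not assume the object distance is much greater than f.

1.827 m

W: 7.61 m = 7610 mm.
Magnification m = w/W = dᵢ/dₒ; combined with 1/f = 1/dₒ + 1/dᵢ this gives dₒ = f·(1 + W/w).
dₒ = 2.11 mm × (1 + 7610/8.8) = 2.11 × 865.7727 ≈ 1826.780 mm = 1.82678 m.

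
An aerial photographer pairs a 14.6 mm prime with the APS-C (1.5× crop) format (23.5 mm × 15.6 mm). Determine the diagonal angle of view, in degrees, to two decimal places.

88.02°

Sensor diagonal = √(23.5² + 15.6²) = √795.6100 ≈ 28.2066 mm.
Angle of view α = 2·arctan(d/2f) with d = 28.2066 mm and f = 14.6 mm.
d/2f = 0.96598; arctan(0.96598) ≈ 44.0086°, so α ≈ 88.0172°.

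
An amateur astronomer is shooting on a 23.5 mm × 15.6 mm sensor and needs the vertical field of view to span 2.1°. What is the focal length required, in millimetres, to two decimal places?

425.58 mm

From α = 2·arctan(h/2f) we get f = h / (2·tan(α/2)).
With h = 15.6 mm and α/2 = 1.05°, tan(α/2) ≈ 0.01833, so f ≈ 15.6 / 0.03666 ≈ 425.5781 mm.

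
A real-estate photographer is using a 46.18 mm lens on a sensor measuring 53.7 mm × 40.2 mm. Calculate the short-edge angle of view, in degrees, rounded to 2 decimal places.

Angle of view α = 2·arctan(h/2f) with h = 40.2 mm and f = 46.18 mm.
h/2f = 0.43525; arctan(0.43525) ≈ 23.5212°, so α ≈ 47.0425°.

47.04°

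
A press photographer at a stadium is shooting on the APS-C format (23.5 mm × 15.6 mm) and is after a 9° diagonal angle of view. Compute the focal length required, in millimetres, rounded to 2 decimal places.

Sensor diagonal = √(23.5² + 15.6²) = √795.6100 ≈ 28.2066 mm.
From α = 2·arctan(d/2f) we get f = d / (2·tan(α/2)).
With d = 28.2066 mm and α/2 = 4.5°, tan(α/2) ≈ 0.07870, so f ≈ 28.2066 / 0.15740 ≈ 179.1992 mm.

179.20 mm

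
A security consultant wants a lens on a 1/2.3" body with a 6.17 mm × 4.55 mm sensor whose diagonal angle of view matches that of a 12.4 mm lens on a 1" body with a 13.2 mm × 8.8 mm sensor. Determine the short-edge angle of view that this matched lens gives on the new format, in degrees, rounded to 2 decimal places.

41.58°

Sensor diagonal = √(13.2² + 8.8²) = √251.6800 ≈ 15.8644 mm.
Sensor diagonal = √(6.17² + 4.55²) = √58.7714 ≈ 7.6663 mm.
Equal diagonal AOV ⇒ f₂ = f₁ · 7.6663/15.8644 = 12.4 × 0.48324 ≈ 5.9921 mm.
Short-edge AOV on the new format = 2·arctan(4.55 / (2 × 5.9921)) = 2·arctan(0.37967) ≈ 41.5801°.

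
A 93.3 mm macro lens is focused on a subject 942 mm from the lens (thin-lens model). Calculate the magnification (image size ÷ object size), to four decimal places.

0.1099×

Thin lens: 1/f = 1/dₒ + 1/dᵢ → 1/dᵢ = 1/93.3 − 1/942 = 0.0096565 mm⁻¹, so dᵢ ≈ 103.5567 mm.
Magnification m = dᵢ/dₒ = 103.5567/942 ≈ 0.10993.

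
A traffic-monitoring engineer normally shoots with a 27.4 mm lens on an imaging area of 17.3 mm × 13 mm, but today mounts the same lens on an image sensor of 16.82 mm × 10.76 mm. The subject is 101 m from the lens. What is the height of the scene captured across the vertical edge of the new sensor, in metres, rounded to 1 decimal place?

The focal length stays 27.4 mm; the relevant sensor dimension is now h = 10.76 mm. Object distance dₒ = 101 m = 101000 mm.
Thin-lens field height W = h·(dₒ − f)/f = 10.76 × (101000 − 27.4)/27.4 ≈ 39652.014 mm = 39.652 m.

39.7 m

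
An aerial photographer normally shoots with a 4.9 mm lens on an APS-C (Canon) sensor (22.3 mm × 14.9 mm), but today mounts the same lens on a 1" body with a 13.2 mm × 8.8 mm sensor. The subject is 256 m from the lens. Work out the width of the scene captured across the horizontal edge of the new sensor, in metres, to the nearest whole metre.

The focal length stays 4.9 mm; the relevant sensor dimension is now w = 13.2 mm. Object distance dₒ = 256 m = 256000 mm.
Thin-lens field width W = w·(dₒ − f)/f = 13.2 × (256000 − 4.9)/4.9 ≈ 689619.453 mm = 689.619 m.

690 m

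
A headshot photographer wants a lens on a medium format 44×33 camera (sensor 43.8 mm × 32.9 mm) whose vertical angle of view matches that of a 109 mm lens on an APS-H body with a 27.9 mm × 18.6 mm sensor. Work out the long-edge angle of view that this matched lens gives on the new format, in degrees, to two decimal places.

Equal vertical AOV ⇒ f₂ = f₁ · 32.9/18.6 = 109 × 1.76882 ≈ 192.8011 mm.
Long-edge AOV on the new format = 2·arctan(43.8 / (2 × 192.8011)) = 2·arctan(0.11359) ≈ 12.9607°.

12.96°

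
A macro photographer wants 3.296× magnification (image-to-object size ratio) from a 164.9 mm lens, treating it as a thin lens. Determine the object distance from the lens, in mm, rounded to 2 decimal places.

214.93 mm

With m = dᵢ/dₒ and 1/f = 1/dₒ + 1/dᵢ, substituting dᵢ = m·dₒ gives 1/f = (1 + 1/m)/dₒ, hence dₒ = f·(1 + 1/m).
dₒ = 164.9 × (1 + 1/3.296) = 164.9 × 1.30340 ≈ 214.930 mm.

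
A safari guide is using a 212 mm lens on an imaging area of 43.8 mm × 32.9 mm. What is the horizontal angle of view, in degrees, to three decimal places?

Angle of view α = 2·arctan(w/2f) with w = 43.8 mm and f = 212 mm.
w/2f = 0.10330; arctan(0.10330) ≈ 5.8978°, so α ≈ 11.7957°.

11.796°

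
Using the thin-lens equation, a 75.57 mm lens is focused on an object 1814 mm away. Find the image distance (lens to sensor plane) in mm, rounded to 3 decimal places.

78.855 mm

1/dᵢ = 1/f − 1/dₒ = 1/75.57 − 1/1814 = 0.0126815 mm⁻¹.
dᵢ = 1/0.0126815 ≈ 78.8550 mm.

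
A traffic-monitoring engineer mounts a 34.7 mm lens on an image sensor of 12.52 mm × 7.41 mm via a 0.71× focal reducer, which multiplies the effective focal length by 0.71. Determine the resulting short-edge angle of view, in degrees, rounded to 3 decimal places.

17.105°

Effective focal length f = 34.7 × 0.71 = 24.637 mm.
α = 2·arctan(7.41 / (2 × 24.637)) = 2·arctan(0.15038) ≈ 17.1045°.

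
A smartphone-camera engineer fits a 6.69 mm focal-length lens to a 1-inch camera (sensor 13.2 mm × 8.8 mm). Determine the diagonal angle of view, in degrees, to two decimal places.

99.71°

Sensor diagonal = √(13.2² + 8.8²) = √251.6800 ≈ 15.8644 mm.
Angle of view α = 2·arctan(d/2f) with d = 15.8644 mm and f = 6.69 mm.
d/2f = 1.18568; arctan(1.18568) ≈ 49.8558°, so α ≈ 99.7117°.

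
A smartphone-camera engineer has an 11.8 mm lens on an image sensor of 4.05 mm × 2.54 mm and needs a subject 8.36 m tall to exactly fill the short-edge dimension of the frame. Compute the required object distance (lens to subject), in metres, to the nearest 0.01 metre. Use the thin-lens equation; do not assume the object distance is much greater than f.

W: 8.36 m = 8360 mm.
Magnification m = h/W = dᵢ/dₒ; combined with 1/f = 1/dₒ + 1/dᵢ this gives dₒ = f·(1 + W/h).
dₒ = 11.8 mm × (1 + 8360/2.54) = 11.8 × 3292.3386 ≈ 38849.595 mm = 38.8496 m.

38.85 m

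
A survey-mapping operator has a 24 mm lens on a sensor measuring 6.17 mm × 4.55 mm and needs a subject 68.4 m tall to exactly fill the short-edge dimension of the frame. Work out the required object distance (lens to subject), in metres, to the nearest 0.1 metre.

360.8 m

W: 68.4 m = 68400 mm.
Magnification m = h/W = dᵢ/dₒ; combined with 1/f = 1/dₒ + 1/dᵢ this gives dₒ = f·(1 + W/h).
dₒ = 24 mm × (1 + 68400/4.55) = 24 × 15033.9670 ≈ 360815.209 mm = 360.815 m.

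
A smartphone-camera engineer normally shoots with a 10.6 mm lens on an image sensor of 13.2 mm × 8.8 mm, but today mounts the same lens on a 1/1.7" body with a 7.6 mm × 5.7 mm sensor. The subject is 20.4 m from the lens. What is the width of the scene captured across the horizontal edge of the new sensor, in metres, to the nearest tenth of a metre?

14.6 m

The focal length stays 10.6 mm; the relevant sensor dimension is now w = 7.6 mm. Object distance dₒ = 20.4 m = 20400 mm.
Thin-lens field width W = w·(dₒ − f)/f = 7.6 × (20400 − 10.6)/10.6 ≈ 14618.815 mm = 14.6188 m.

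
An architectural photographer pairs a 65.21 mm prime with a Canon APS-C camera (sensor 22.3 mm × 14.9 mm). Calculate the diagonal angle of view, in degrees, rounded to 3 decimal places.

23.241°

Sensor diagonal = √(22.3² + 14.9²) = √719.3000 ≈ 26.8198 mm.
Angle of view α = 2·arctan(d/2f) with d = 26.8198 mm and f = 65.21 mm.
d/2f = 0.20564; arctan(0.20564) ≈ 11.6204°, so α ≈ 23.2408°.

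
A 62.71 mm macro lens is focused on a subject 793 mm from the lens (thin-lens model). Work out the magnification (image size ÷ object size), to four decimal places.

0.0859×

Thin lens: 1/f = 1/dₒ + 1/dᵢ → 1/dᵢ = 1/62.71 − 1/793 = 0.0146854 mm⁻¹, so dᵢ ≈ 68.0949 mm.
Magnification m = dᵢ/dₒ = 68.0949/793 ≈ 0.08587.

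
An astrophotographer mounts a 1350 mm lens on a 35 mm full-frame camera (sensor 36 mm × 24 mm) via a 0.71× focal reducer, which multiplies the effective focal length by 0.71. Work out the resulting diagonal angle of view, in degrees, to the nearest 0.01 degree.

Effective focal length f = 1350 × 0.71 = 958.5 mm.
Sensor diagonal = √(36² + 24²) = √1872.0000 ≈ 43.2666 mm.
α = 2·arctan(43.267 / (2 × 958.5)) = 2·arctan(0.02257) ≈ 2.5859°.

2.59°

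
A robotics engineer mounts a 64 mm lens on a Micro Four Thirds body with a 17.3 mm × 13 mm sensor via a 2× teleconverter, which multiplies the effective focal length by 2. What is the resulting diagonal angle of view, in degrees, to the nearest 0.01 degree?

9.66°

Effective focal length f = 64 × 2 = 128 mm.
Sensor diagonal = √(17.3² + 13²) = √468.2900 ≈ 21.6400 mm.
α = 2·arctan(21.640 / (2 × 128)) = 2·arctan(0.08453) ≈ 9.6636°.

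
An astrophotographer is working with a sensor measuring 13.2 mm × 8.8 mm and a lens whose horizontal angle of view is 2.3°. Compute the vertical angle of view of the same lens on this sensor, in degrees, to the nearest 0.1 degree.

1.5°

From the horizontal AOV: f = 13.2 / (2·tan(1.15°)) = 13.2 / 0.04015 ≈ 328.7838 mm.
Vertical AOV = 2·arctan(8.8 / (2 × 328.7838)) = 2·arctan(0.01338) ≈ 1.5334°.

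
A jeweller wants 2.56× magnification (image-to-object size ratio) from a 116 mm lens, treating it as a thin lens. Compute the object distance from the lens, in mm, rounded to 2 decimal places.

161.31 mm

With m = dᵢ/dₒ and 1/f = 1/dₒ + 1/dᵢ, substituting dᵢ = m·dₒ gives 1/f = (1 + 1/m)/dₒ, hence dₒ = f·(1 + 1/m).
dₒ = 116 × (1 + 1/2.56) = 116 × 1.39062 ≈ 161.312 mm.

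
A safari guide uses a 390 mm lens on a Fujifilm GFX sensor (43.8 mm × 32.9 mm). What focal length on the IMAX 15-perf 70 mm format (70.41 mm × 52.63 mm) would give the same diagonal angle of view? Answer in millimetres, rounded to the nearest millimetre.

Sensor diagonal = √(43.8² + 32.9²) = √3000.8500 ≈ 54.7800 mm.
Sensor diagonal = √(70.41² + 52.63²) = √7727.4850 ≈ 87.9061 mm.
Equal angle of view means equal diagonal/f ratio, so f₂ = f₁ · (diagonal₂/diagonal₁) = 390 × 87.9061/54.7800.
f₂ = 390 × 1.60471 ≈ 625.837 mm.

626 mm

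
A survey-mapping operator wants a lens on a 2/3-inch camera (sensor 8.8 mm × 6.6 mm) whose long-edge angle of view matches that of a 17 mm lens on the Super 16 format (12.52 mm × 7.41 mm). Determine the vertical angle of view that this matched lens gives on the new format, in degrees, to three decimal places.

Equal long-edge AOV ⇒ f₂ = f₁ · 8.8/12.52 = 17 × 0.70288 ≈ 11.9489 mm.
Vertical AOV on the new format = 2·arctan(6.6 / (2 × 11.9489)) = 2·arctan(0.27618) ≈ 30.8778°.

30.878°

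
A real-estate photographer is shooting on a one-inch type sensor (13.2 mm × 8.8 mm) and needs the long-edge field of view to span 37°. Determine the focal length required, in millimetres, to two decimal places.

19.73 mm

From α = 2·arctan(w/2f) we get f = w / (2·tan(α/2)).
With w = 13.2 mm and α/2 = 18.5°, tan(α/2) ≈ 0.33460, so f ≈ 13.2 / 0.66919 ≈ 19.7253 mm.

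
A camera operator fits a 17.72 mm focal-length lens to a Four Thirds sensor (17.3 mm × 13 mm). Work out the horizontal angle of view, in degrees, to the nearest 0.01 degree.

52.04°

Angle of view α = 2·arctan(w/2f) with w = 17.3 mm and f = 17.72 mm.
w/2f = 0.48815; arctan(0.48815) ≈ 26.0193°, so α ≈ 52.0385°.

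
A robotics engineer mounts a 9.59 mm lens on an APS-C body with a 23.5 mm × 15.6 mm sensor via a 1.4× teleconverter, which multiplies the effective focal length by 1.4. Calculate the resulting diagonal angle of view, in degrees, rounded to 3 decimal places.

Effective focal length f = 9.59 × 1.4 = 13.426 mm.
Sensor diagonal = √(23.5² + 15.6²) = √795.6100 ≈ 28.2066 mm.
α = 2·arctan(28.207 / (2 × 13.426)) = 2·arctan(1.05045) ≈ 92.8186°.

92.819°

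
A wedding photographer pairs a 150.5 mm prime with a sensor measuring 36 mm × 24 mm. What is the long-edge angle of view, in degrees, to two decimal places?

13.64°

Angle of view α = 2·arctan(w/2f) with w = 36 mm and f = 150.5 mm.
w/2f = 0.11960; arctan(0.11960) ≈ 6.8203°, so α ≈ 13.6405°.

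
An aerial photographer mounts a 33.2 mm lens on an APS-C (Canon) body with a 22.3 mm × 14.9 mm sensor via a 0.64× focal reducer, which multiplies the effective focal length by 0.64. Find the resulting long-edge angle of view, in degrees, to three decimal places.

Effective focal length f = 33.2 × 0.64 = 21.248 mm.
α = 2·arctan(22.3 / (2 × 21.248)) = 2·arctan(0.52476) ≈ 55.3770°.

55.377°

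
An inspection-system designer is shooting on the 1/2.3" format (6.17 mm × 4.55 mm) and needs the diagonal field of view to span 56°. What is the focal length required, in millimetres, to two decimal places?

7.21 mm

Sensor diagonal = √(6.17² + 4.55²) = √58.7714 ≈ 7.6663 mm.
From α = 2·arctan(d/2f) we get f = d / (2·tan(α/2)).
With d = 7.6663 mm and α/2 = 28°, tan(α/2) ≈ 0.53171, so f ≈ 7.6663 / 1.06342 ≈ 7.2091 mm.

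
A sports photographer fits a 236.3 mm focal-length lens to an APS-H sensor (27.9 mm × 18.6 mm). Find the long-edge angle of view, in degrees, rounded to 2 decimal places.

Angle of view α = 2·arctan(w/2f) with w = 27.9 mm and f = 236.3 mm.
w/2f = 0.05904; arctan(0.05904) ≈ 3.3785°, so α ≈ 6.7571°.

6.76°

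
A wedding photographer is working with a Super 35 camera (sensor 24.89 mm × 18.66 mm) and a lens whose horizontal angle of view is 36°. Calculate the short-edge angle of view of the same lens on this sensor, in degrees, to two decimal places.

27.38°

From the horizontal AOV: f = 24.89 / (2·tan(18°)) = 24.89 / 0.64984 ≈ 38.3018 mm.
Short-edge AOV = 2·arctan(18.66 / (2 × 38.3018)) = 2·arctan(0.24359) ≈ 27.3803°.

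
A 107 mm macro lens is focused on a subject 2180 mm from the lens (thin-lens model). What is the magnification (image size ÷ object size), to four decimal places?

Thin lens: 1/f = 1/dₒ + 1/dᵢ → 1/dᵢ = 1/107 − 1/2180 = 0.0088871 mm⁻¹, so dᵢ ≈ 112.5229 mm.
Magnification m = dᵢ/dₒ = 112.5229/2180 ≈ 0.05162.

0.0516×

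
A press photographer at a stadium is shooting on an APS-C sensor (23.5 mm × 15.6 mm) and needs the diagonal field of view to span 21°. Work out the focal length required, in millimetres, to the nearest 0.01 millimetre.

Sensor diagonal = √(23.5² + 15.6²) = √795.6100 ≈ 28.2066 mm.
From α = 2·arctan(d/2f) we get f = d / (2·tan(α/2)).
With d = 28.2066 mm and α/2 = 10.5°, tan(α/2) ≈ 0.18534, so f ≈ 28.2066 / 0.37068 ≈ 76.0945 mm.

76.09 mm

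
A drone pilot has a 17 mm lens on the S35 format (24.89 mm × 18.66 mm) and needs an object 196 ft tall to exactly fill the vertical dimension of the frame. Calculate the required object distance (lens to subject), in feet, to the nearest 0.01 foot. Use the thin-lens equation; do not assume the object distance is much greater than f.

W: 196 ft × 304.8 mm/ft = 59740.80 mm.
Magnification m = h/W = dᵢ/dₒ; combined with 1/f = 1/dₒ + 1/dᵢ this gives dₒ = f·(1 + W/h).
dₒ = 17 mm × (1 + 59740.8/18.66) = 17 × 3202.5433 ≈ 54443.236 mm = 54443.236/304.8 ft = 178.62 ft.

178.62 ft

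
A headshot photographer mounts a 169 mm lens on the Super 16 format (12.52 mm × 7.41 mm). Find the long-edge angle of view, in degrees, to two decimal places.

Angle of view α = 2·arctan(w/2f) with w = 12.52 mm and f = 169 mm.
w/2f = 0.03704; arctan(0.03704) ≈ 2.1213°, so α ≈ 4.2427°.

4.24°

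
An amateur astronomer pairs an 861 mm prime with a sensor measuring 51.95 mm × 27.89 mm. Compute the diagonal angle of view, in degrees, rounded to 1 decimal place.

Sensor diagonal = √(51.95² + 27.89²) = √3476.6546 ≈ 58.9632 mm.
Angle of view α = 2·arctan(d/2f) with d = 58.9632 mm and f = 861 mm.
d/2f = 0.03424; arctan(0.03424) ≈ 1.9611°, so α ≈ 3.9222°.

3.9°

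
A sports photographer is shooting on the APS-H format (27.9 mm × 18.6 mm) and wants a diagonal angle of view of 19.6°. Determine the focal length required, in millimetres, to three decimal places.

Sensor diagonal = √(27.9² + 18.6²) = √1124.3700 ≈ 33.5316 mm.
From α = 2·arctan(d/2f) we get f = d / (2·tan(α/2)).
With d = 33.5316 mm and α/2 = 9.8°, tan(α/2) ≈ 0.17273, so f ≈ 33.5316 / 0.34546 ≈ 97.0637 mm.

97.064 mm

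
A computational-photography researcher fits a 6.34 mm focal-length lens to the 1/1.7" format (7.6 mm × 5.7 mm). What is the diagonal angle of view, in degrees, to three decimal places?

73.682°

Sensor diagonal = √(7.6² + 5.7²) = √90.2500 ≈ 9.5000 mm.
Angle of view α = 2·arctan(d/2f) with d = 9.5000 mm and f = 6.34 mm.
d/2f = 0.74921; arctan(0.74921) ≈ 36.8410°, so α ≈ 73.6819°.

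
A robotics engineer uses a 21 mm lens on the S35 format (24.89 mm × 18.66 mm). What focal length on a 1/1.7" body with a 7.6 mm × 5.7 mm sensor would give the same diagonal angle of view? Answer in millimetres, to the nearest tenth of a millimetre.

Sensor diagonal = √(24.89² + 18.66²) = √967.7077 ≈ 31.1080 mm.
Sensor diagonal = √(7.6² + 5.7²) = √90.2500 ≈ 9.5000 mm.
Equal angle of view means equal diagonal/f ratio, so f₂ = f₁ · (diagonal₂/diagonal₁) = 21 × 9.5000/31.1080.
f₂ = 21 × 0.30539 ≈ 6.413 mm.

6.4 mm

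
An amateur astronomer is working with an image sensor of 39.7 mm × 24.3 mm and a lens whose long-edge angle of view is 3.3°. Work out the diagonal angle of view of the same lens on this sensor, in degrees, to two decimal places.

From the long-edge AOV: f = 39.7 / (2·tan(1.65°)) = 39.7 / 0.05761 ≈ 689.0950 mm.
Sensor diagonal = √(39.7² + 24.3²) = √2166.5800 ≈ 46.5465 mm.
Diagonal AOV = 2·arctan(46.5465 / (2 × 689.0950)) = 2·arctan(0.03377) ≈ 3.8687°.

3.87°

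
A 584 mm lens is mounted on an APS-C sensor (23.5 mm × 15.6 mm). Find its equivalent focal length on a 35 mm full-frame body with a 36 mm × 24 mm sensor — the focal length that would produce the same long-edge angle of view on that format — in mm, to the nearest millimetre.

Equal angle of view means equal width/f ratio, so f₂ = f₁ · (width₂/width₁) = 584 × 36/23.5.
f₂ = 584 × 1.53191 ≈ 894.638 mm.

895 mm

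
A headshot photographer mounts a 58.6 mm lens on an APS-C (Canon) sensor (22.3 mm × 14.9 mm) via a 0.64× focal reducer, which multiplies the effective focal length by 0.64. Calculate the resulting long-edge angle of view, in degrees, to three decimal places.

Effective focal length f = 58.6 × 0.64 = 37.504 mm.
α = 2·arctan(22.3 / (2 × 37.504)) = 2·arctan(0.29730) ≈ 33.1146°.

33.115°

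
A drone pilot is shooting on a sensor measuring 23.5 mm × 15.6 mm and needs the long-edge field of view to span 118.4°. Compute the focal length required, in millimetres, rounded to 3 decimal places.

From α = 2·arctan(w/2f) we get f = w / (2·tan(α/2)).
With w = 23.5 mm and α/2 = 59.2°, tan(α/2) ≈ 1.67752, so f ≈ 23.5 / 3.35503 ≈ 7.0044 mm.

7.004 mm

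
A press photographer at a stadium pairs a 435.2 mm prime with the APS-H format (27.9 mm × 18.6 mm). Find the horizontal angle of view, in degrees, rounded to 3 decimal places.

Angle of view α = 2·arctan(w/2f) with w = 27.9 mm and f = 435.2 mm.
w/2f = 0.03205; arctan(0.03205) ≈ 1.8359°, so α ≈ 3.6719°.

3.672°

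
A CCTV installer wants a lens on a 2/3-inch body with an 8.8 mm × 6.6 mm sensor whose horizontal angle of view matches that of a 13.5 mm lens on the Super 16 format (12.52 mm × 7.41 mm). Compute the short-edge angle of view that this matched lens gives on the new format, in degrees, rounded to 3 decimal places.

38.353°

Equal horizontal AOV ⇒ f₂ = f₁ · 8.8/12.52 = 13.5 × 0.70288 ≈ 9.4888 mm.
Short-edge AOV on the new format = 2·arctan(6.6 / (2 × 9.4888)) = 2·arctan(0.34778) ≈ 38.3531°.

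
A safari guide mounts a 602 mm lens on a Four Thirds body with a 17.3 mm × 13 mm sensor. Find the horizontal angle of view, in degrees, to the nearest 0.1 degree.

1.6°

Angle of view α = 2·arctan(w/2f) with w = 17.3 mm and f = 602 mm.
w/2f = 0.01437; arctan(0.01437) ≈ 0.8232°, so α ≈ 1.6464°.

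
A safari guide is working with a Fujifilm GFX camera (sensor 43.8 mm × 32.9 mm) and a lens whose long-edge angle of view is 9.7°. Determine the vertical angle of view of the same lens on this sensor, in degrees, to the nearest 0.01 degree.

7.29°

From the long-edge AOV: f = 43.8 / (2·tan(4.85°)) = 43.8 / 0.16970 ≈ 258.0988 mm.
Vertical AOV = 2·arctan(32.9 / (2 × 258.0988)) = 2·arctan(0.06374) ≈ 7.2937°.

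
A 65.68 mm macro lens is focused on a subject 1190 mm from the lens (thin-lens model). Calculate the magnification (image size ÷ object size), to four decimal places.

Thin lens: 1/f = 1/dₒ + 1/dᵢ → 1/dᵢ = 1/65.68 − 1/1190 = 0.0143850 mm⁻¹, so dᵢ ≈ 69.5169 mm.
Magnification m = dᵢ/dₒ = 69.5169/1190 ≈ 0.05842.

0.0584×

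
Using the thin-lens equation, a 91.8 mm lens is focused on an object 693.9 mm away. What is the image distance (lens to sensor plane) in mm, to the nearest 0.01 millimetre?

105.80 mm

1/dᵢ = 1/f − 1/dₒ = 1/91.8 − 1/693.9 = 0.0094521 mm⁻¹.
dᵢ = 1/0.0094521 ≈ 105.7964 mm.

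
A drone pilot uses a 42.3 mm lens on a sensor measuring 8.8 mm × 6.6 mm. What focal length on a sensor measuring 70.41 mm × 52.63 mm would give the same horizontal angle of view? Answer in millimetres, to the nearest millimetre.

338 mm

Equal angle of view means equal width/f ratio, so f₂ = f₁ · (width₂/width₁) = 42.3 × 70.41/8.8.
f₂ = 42.3 × 8.00114 ≈ 338.448 mm.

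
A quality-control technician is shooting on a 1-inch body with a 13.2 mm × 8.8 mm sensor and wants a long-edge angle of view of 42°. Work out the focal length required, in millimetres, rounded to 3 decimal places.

17.194 mm

From α = 2·arctan(w/2f) we get f = w / (2·tan(α/2)).
With w = 13.2 mm and α/2 = 21°, tan(α/2) ≈ 0.38386, so f ≈ 13.2 / 0.76773 ≈ 17.1936 mm.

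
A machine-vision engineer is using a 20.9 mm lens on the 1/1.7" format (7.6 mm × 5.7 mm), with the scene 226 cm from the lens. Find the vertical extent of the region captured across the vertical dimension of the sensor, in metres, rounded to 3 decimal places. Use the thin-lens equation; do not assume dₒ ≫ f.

0.611 m

dₒ: 226 cm = 2260 mm.
Similar triangles through the lens centre give W/dₒ = h/dᵢ; with 1/f = 1/dₒ + 1/dᵢ this gives W = h·(dₒ − f)/f.
W = 5.7 mm × (2260 − 20.9) / 20.9 = 5.7 × 107.1340 ≈ 610.664 mm = 0.610664 m.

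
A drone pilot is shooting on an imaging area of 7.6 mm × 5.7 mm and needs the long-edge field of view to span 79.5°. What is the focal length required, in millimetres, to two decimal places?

4.57 mm

From α = 2·arctan(w/2f) we get f = w / (2·tan(α/2)).
With w = 7.6 mm and α/2 = 39.75°, tan(α/2) ≈ 0.83169, so f ≈ 7.6 / 1.66338 ≈ 4.5690 mm.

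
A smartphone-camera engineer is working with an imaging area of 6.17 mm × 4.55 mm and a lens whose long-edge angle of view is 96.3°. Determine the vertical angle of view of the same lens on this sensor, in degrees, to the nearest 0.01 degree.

From the long-edge AOV: f = 6.17 / (2·tan(48.15°)) = 6.17 / 2.23295 ≈ 2.7632 mm.
Vertical AOV = 2·arctan(4.55 / (2 × 2.7632)) = 2·arctan(0.82333) ≈ 78.9316°.

78.93°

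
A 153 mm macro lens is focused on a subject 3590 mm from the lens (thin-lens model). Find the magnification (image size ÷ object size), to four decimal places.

0.0445×

Thin lens: 1/f = 1/dₒ + 1/dᵢ → 1/dᵢ = 1/153 − 1/3590 = 0.0062574 mm⁻¹, so dᵢ ≈ 159.8109 mm.
Magnification m = dᵢ/dₒ = 159.8109/3590 ≈ 0.04452.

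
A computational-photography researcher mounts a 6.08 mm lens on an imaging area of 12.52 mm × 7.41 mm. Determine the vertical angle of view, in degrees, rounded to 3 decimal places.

Angle of view α = 2·arctan(h/2f) with h = 7.41 mm and f = 6.08 mm.
h/2f = 0.60938; arctan(0.60938) ≈ 31.3571°, so α ≈ 62.7142°.

62.714°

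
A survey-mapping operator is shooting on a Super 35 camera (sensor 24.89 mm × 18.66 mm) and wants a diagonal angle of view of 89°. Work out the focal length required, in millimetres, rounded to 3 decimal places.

15.828 mm

Sensor diagonal = √(24.89² + 18.66²) = √967.7077 ≈ 31.1080 mm.
From α = 2·arctan(d/2f) we get f = d / (2·tan(α/2)).
With d = 31.1080 mm and α/2 = 44.5°, tan(α/2) ≈ 0.98270, so f ≈ 31.1080 / 1.96539 ≈ 15.8279 mm.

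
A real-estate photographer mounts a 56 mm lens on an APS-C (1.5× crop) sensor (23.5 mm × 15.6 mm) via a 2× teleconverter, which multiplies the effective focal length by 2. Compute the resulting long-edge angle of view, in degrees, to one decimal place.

12.0°

Effective focal length f = 56 × 2 = 112 mm.
α = 2·arctan(23.5 / (2 × 112)) = 2·arctan(0.10491) ≈ 11.9781°.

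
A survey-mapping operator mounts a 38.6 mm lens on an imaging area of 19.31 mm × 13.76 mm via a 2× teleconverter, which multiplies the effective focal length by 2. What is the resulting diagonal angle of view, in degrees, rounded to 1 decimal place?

17.5°

Effective focal length f = 38.6 × 2 = 77.2 mm.
Sensor diagonal = √(19.31² + 13.76²) = √562.2137 ≈ 23.7110 mm.
α = 2·arctan(23.711 / (2 × 77.2)) = 2·arctan(0.15357) ≈ 17.4613°.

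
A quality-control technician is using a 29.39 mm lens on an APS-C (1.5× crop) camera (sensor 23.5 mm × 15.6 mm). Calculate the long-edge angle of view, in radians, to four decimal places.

Angle of view α = 2·arctan(w/2f) with w = 23.5 mm and f = 29.39 mm.
w/2f = 0.39980; arctan(0.39980) ≈ 0.3803 rad, so α ≈ 0.7607 rad.

0.7607 rad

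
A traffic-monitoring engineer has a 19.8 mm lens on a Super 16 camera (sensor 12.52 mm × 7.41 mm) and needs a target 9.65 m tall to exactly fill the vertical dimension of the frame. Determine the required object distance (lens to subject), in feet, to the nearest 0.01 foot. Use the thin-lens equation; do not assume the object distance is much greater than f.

84.66 ft

W: 9.65 m = 9650 mm.
Magnification m = h/W = dᵢ/dₒ; combined with 1/f = 1/dₒ + 1/dᵢ this gives dₒ = f·(1 + W/h).
dₒ = 19.8 mm × (1 + 9650/7.41) = 19.8 × 1303.2942 ≈ 25805.225 mm = 25805.225/304.8 ft = 84.6628 ft.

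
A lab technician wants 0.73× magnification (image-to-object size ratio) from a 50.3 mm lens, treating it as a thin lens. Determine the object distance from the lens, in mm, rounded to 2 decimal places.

119.20 mm

With m = dᵢ/dₒ and 1/f = 1/dₒ + 1/dᵢ, substituting dᵢ = m·dₒ gives 1/f = (1 + 1/m)/dₒ, hence dₒ = f·(1 + 1/m).
dₒ = 50.3 × (1 + 1/0.73) = 50.3 × 2.36986 ≈ 119.204 mm.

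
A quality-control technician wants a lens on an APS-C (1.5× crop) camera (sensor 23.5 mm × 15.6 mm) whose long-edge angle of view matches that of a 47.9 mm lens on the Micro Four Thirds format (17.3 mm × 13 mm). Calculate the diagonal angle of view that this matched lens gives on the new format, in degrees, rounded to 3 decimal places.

24.460°

Equal long-edge AOV ⇒ f₂ = f₁ · 23.5/17.3 = 47.9 × 1.35838 ≈ 65.0665 mm.
Sensor diagonal = √(23.5² + 15.6²) = √795.6100 ≈ 28.2066 mm.
Diagonal AOV on the new format = 2·arctan(28.2066 / (2 × 65.0665)) = 2·arctan(0.21675) ≈ 24.4596°.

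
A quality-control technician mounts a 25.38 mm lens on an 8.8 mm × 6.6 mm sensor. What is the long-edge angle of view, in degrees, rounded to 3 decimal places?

19.671°

Angle of view α = 2·arctan(w/2f) with w = 8.8 mm and f = 25.38 mm.
w/2f = 0.17336; arctan(0.17336) ≈ 9.8353°, so α ≈ 19.6706°.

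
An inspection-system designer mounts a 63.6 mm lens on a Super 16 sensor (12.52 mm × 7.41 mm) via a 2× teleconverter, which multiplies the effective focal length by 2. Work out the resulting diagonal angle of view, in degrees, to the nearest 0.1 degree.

6.5°

Effective focal length f = 63.6 × 2 = 127.2 mm.
Sensor diagonal = √(12.52² + 7.41²) = √211.6585 ≈ 14.5485 mm.
α = 2·arctan(14.548 / (2 × 127.2)) = 2·arctan(0.05719) ≈ 6.5461°.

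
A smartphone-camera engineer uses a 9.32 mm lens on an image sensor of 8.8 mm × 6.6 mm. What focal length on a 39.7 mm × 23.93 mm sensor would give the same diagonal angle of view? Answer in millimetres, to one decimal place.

39.3 mm

Sensor diagonal = √(8.8² + 6.6²) = √121.0000 ≈ 11.0000 mm.
Sensor diagonal = √(39.7² + 23.93²) = √2148.7349 ≈ 46.3544 mm.
Equal angle of view means equal diagonal/f ratio, so f₂ = f₁ · (diagonal₂/diagonal₁) = 9.32 × 46.3544/11.0000.
f₂ = 9.32 × 4.21404 ≈ 39.275 mm.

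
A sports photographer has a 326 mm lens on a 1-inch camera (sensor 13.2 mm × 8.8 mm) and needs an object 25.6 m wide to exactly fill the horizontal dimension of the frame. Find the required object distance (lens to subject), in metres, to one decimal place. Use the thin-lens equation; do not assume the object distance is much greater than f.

W: 25.6 m = 25600 mm.
Magnification m = w/W = dᵢ/dₒ; combined with 1/f = 1/dₒ + 1/dᵢ this gives dₒ = f·(1 + W/w).
dₒ = 326 mm × (1 + 25600/13.2) = 326 × 1940.3939 ≈ 632568.424 mm = 632.568 m.

632.6 m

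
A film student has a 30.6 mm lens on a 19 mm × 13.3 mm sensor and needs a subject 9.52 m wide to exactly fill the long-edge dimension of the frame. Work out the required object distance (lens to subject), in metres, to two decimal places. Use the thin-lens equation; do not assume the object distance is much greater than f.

W: 9.52 m = 9520 mm.
Magnification m = w/W = dᵢ/dₒ; combined with 1/f = 1/dₒ + 1/dᵢ this gives dₒ = f·(1 + W/w).
dₒ = 30.6 mm × (1 + 9520/19) = 30.6 × 502.0526 ≈ 15362.811 mm = 15.3628 m.

15.36 m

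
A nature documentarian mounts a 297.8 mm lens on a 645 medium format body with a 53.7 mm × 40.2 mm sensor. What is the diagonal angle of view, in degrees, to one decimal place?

Sensor diagonal = √(53.7² + 40.2²) = √4499.7300 ≈ 67.0800 mm.
Angle of view α = 2·arctan(d/2f) with d = 67.0800 mm and f = 297.8 mm.
d/2f = 0.11263; arctan(0.11263) ≈ 6.4259°, so α ≈ 12.8518°.

12.9°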